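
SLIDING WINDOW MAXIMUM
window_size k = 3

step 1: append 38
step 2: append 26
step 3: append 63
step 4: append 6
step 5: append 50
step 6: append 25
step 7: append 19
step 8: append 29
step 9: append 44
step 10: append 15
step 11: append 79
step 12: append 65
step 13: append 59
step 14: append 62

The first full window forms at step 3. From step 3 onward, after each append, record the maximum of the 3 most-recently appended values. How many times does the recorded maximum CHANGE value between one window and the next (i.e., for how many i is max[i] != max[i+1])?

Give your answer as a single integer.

Answer: 5

Derivation:
step 1: append 38 -> window=[38] (not full yet)
step 2: append 26 -> window=[38, 26] (not full yet)
step 3: append 63 -> window=[38, 26, 63] -> max=63
step 4: append 6 -> window=[26, 63, 6] -> max=63
step 5: append 50 -> window=[63, 6, 50] -> max=63
step 6: append 25 -> window=[6, 50, 25] -> max=50
step 7: append 19 -> window=[50, 25, 19] -> max=50
step 8: append 29 -> window=[25, 19, 29] -> max=29
step 9: append 44 -> window=[19, 29, 44] -> max=44
step 10: append 15 -> window=[29, 44, 15] -> max=44
step 11: append 79 -> window=[44, 15, 79] -> max=79
step 12: append 65 -> window=[15, 79, 65] -> max=79
step 13: append 59 -> window=[79, 65, 59] -> max=79
step 14: append 62 -> window=[65, 59, 62] -> max=65
Recorded maximums: 63 63 63 50 50 29 44 44 79 79 79 65
Changes between consecutive maximums: 5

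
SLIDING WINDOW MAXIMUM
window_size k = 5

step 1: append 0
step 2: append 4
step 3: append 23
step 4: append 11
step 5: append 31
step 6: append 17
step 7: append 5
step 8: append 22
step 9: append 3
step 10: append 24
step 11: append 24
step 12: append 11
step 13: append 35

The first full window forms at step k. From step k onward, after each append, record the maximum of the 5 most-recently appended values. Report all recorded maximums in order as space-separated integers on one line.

step 1: append 0 -> window=[0] (not full yet)
step 2: append 4 -> window=[0, 4] (not full yet)
step 3: append 23 -> window=[0, 4, 23] (not full yet)
step 4: append 11 -> window=[0, 4, 23, 11] (not full yet)
step 5: append 31 -> window=[0, 4, 23, 11, 31] -> max=31
step 6: append 17 -> window=[4, 23, 11, 31, 17] -> max=31
step 7: append 5 -> window=[23, 11, 31, 17, 5] -> max=31
step 8: append 22 -> window=[11, 31, 17, 5, 22] -> max=31
step 9: append 3 -> window=[31, 17, 5, 22, 3] -> max=31
step 10: append 24 -> window=[17, 5, 22, 3, 24] -> max=24
step 11: append 24 -> window=[5, 22, 3, 24, 24] -> max=24
step 12: append 11 -> window=[22, 3, 24, 24, 11] -> max=24
step 13: append 35 -> window=[3, 24, 24, 11, 35] -> max=35

Answer: 31 31 31 31 31 24 24 24 35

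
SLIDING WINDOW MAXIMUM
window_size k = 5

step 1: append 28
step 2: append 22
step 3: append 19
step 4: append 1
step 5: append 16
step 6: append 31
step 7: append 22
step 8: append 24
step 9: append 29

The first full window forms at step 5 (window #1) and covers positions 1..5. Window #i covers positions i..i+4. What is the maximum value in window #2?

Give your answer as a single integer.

step 1: append 28 -> window=[28] (not full yet)
step 2: append 22 -> window=[28, 22] (not full yet)
step 3: append 19 -> window=[28, 22, 19] (not full yet)
step 4: append 1 -> window=[28, 22, 19, 1] (not full yet)
step 5: append 16 -> window=[28, 22, 19, 1, 16] -> max=28
step 6: append 31 -> window=[22, 19, 1, 16, 31] -> max=31
Window #2 max = 31

Answer: 31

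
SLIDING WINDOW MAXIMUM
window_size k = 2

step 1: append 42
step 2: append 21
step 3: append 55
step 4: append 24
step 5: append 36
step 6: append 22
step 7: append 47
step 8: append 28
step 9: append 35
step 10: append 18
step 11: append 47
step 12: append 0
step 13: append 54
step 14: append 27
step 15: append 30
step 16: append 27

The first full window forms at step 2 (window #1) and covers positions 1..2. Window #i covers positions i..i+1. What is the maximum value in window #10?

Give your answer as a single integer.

step 1: append 42 -> window=[42] (not full yet)
step 2: append 21 -> window=[42, 21] -> max=42
step 3: append 55 -> window=[21, 55] -> max=55
step 4: append 24 -> window=[55, 24] -> max=55
step 5: append 36 -> window=[24, 36] -> max=36
step 6: append 22 -> window=[36, 22] -> max=36
step 7: append 47 -> window=[22, 47] -> max=47
step 8: append 28 -> window=[47, 28] -> max=47
step 9: append 35 -> window=[28, 35] -> max=35
step 10: append 18 -> window=[35, 18] -> max=35
step 11: append 47 -> window=[18, 47] -> max=47
Window #10 max = 47

Answer: 47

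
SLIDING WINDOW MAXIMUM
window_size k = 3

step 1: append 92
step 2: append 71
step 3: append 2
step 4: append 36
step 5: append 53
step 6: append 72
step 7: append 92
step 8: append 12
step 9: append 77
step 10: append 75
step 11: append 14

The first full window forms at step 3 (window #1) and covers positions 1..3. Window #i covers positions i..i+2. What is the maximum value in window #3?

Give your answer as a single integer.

step 1: append 92 -> window=[92] (not full yet)
step 2: append 71 -> window=[92, 71] (not full yet)
step 3: append 2 -> window=[92, 71, 2] -> max=92
step 4: append 36 -> window=[71, 2, 36] -> max=71
step 5: append 53 -> window=[2, 36, 53] -> max=53
Window #3 max = 53

Answer: 53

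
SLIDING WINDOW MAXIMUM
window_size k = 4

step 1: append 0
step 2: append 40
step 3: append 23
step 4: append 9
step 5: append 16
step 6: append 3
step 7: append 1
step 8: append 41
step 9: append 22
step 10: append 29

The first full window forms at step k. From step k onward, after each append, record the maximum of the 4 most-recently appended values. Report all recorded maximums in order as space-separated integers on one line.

Answer: 40 40 23 16 41 41 41

Derivation:
step 1: append 0 -> window=[0] (not full yet)
step 2: append 40 -> window=[0, 40] (not full yet)
step 3: append 23 -> window=[0, 40, 23] (not full yet)
step 4: append 9 -> window=[0, 40, 23, 9] -> max=40
step 5: append 16 -> window=[40, 23, 9, 16] -> max=40
step 6: append 3 -> window=[23, 9, 16, 3] -> max=23
step 7: append 1 -> window=[9, 16, 3, 1] -> max=16
step 8: append 41 -> window=[16, 3, 1, 41] -> max=41
step 9: append 22 -> window=[3, 1, 41, 22] -> max=41
step 10: append 29 -> window=[1, 41, 22, 29] -> max=41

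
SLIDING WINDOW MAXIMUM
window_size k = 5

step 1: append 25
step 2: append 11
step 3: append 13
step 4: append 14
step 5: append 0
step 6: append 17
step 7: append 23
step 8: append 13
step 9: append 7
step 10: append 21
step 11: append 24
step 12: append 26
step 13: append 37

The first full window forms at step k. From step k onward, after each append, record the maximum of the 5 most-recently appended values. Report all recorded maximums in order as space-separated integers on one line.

Answer: 25 17 23 23 23 23 24 26 37

Derivation:
step 1: append 25 -> window=[25] (not full yet)
step 2: append 11 -> window=[25, 11] (not full yet)
step 3: append 13 -> window=[25, 11, 13] (not full yet)
step 4: append 14 -> window=[25, 11, 13, 14] (not full yet)
step 5: append 0 -> window=[25, 11, 13, 14, 0] -> max=25
step 6: append 17 -> window=[11, 13, 14, 0, 17] -> max=17
step 7: append 23 -> window=[13, 14, 0, 17, 23] -> max=23
step 8: append 13 -> window=[14, 0, 17, 23, 13] -> max=23
step 9: append 7 -> window=[0, 17, 23, 13, 7] -> max=23
step 10: append 21 -> window=[17, 23, 13, 7, 21] -> max=23
step 11: append 24 -> window=[23, 13, 7, 21, 24] -> max=24
step 12: append 26 -> window=[13, 7, 21, 24, 26] -> max=26
step 13: append 37 -> window=[7, 21, 24, 26, 37] -> max=37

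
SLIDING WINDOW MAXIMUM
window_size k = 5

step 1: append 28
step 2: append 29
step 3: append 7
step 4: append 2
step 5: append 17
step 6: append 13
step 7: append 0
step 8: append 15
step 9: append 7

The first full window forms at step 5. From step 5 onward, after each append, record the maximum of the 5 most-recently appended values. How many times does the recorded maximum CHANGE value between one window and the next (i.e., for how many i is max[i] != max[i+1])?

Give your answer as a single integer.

Answer: 1

Derivation:
step 1: append 28 -> window=[28] (not full yet)
step 2: append 29 -> window=[28, 29] (not full yet)
step 3: append 7 -> window=[28, 29, 7] (not full yet)
step 4: append 2 -> window=[28, 29, 7, 2] (not full yet)
step 5: append 17 -> window=[28, 29, 7, 2, 17] -> max=29
step 6: append 13 -> window=[29, 7, 2, 17, 13] -> max=29
step 7: append 0 -> window=[7, 2, 17, 13, 0] -> max=17
step 8: append 15 -> window=[2, 17, 13, 0, 15] -> max=17
step 9: append 7 -> window=[17, 13, 0, 15, 7] -> max=17
Recorded maximums: 29 29 17 17 17
Changes between consecutive maximums: 1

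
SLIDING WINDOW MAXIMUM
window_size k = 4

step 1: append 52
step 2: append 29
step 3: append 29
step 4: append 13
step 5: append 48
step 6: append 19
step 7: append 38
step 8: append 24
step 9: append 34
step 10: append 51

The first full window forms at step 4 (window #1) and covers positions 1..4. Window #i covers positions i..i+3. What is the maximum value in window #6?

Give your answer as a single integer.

Answer: 38

Derivation:
step 1: append 52 -> window=[52] (not full yet)
step 2: append 29 -> window=[52, 29] (not full yet)
step 3: append 29 -> window=[52, 29, 29] (not full yet)
step 4: append 13 -> window=[52, 29, 29, 13] -> max=52
step 5: append 48 -> window=[29, 29, 13, 48] -> max=48
step 6: append 19 -> window=[29, 13, 48, 19] -> max=48
step 7: append 38 -> window=[13, 48, 19, 38] -> max=48
step 8: append 24 -> window=[48, 19, 38, 24] -> max=48
step 9: append 34 -> window=[19, 38, 24, 34] -> max=38
Window #6 max = 38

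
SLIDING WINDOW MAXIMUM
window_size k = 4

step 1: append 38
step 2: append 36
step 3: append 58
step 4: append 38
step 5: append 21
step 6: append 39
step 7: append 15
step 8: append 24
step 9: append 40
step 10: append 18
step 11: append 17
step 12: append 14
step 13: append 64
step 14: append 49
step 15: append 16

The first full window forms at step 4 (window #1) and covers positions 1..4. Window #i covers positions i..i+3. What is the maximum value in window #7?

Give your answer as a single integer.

Answer: 40

Derivation:
step 1: append 38 -> window=[38] (not full yet)
step 2: append 36 -> window=[38, 36] (not full yet)
step 3: append 58 -> window=[38, 36, 58] (not full yet)
step 4: append 38 -> window=[38, 36, 58, 38] -> max=58
step 5: append 21 -> window=[36, 58, 38, 21] -> max=58
step 6: append 39 -> window=[58, 38, 21, 39] -> max=58
step 7: append 15 -> window=[38, 21, 39, 15] -> max=39
step 8: append 24 -> window=[21, 39, 15, 24] -> max=39
step 9: append 40 -> window=[39, 15, 24, 40] -> max=40
step 10: append 18 -> window=[15, 24, 40, 18] -> max=40
Window #7 max = 40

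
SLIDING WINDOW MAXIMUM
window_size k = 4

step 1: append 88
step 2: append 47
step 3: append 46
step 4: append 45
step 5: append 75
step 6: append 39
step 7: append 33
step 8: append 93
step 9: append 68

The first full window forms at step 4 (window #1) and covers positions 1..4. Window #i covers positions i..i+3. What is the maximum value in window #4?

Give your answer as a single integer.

step 1: append 88 -> window=[88] (not full yet)
step 2: append 47 -> window=[88, 47] (not full yet)
step 3: append 46 -> window=[88, 47, 46] (not full yet)
step 4: append 45 -> window=[88, 47, 46, 45] -> max=88
step 5: append 75 -> window=[47, 46, 45, 75] -> max=75
step 6: append 39 -> window=[46, 45, 75, 39] -> max=75
step 7: append 33 -> window=[45, 75, 39, 33] -> max=75
Window #4 max = 75

Answer: 75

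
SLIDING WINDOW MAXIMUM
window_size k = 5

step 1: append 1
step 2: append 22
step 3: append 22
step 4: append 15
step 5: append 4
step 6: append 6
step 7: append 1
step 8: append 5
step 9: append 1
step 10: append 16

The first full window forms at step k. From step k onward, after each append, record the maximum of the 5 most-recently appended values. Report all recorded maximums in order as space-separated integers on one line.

step 1: append 1 -> window=[1] (not full yet)
step 2: append 22 -> window=[1, 22] (not full yet)
step 3: append 22 -> window=[1, 22, 22] (not full yet)
step 4: append 15 -> window=[1, 22, 22, 15] (not full yet)
step 5: append 4 -> window=[1, 22, 22, 15, 4] -> max=22
step 6: append 6 -> window=[22, 22, 15, 4, 6] -> max=22
step 7: append 1 -> window=[22, 15, 4, 6, 1] -> max=22
step 8: append 5 -> window=[15, 4, 6, 1, 5] -> max=15
step 9: append 1 -> window=[4, 6, 1, 5, 1] -> max=6
step 10: append 16 -> window=[6, 1, 5, 1, 16] -> max=16

Answer: 22 22 22 15 6 16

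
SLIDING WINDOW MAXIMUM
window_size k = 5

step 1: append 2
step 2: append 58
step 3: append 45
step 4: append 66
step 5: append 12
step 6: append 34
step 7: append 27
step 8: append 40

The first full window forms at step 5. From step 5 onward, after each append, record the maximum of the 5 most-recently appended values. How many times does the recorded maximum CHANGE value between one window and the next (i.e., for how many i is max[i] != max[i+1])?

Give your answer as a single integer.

step 1: append 2 -> window=[2] (not full yet)
step 2: append 58 -> window=[2, 58] (not full yet)
step 3: append 45 -> window=[2, 58, 45] (not full yet)
step 4: append 66 -> window=[2, 58, 45, 66] (not full yet)
step 5: append 12 -> window=[2, 58, 45, 66, 12] -> max=66
step 6: append 34 -> window=[58, 45, 66, 12, 34] -> max=66
step 7: append 27 -> window=[45, 66, 12, 34, 27] -> max=66
step 8: append 40 -> window=[66, 12, 34, 27, 40] -> max=66
Recorded maximums: 66 66 66 66
Changes between consecutive maximums: 0

Answer: 0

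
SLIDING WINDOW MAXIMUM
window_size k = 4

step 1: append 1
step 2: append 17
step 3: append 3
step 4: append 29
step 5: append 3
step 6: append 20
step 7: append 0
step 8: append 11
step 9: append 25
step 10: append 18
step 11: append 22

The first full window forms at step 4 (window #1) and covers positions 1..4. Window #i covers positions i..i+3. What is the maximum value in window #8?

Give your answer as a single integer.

Answer: 25

Derivation:
step 1: append 1 -> window=[1] (not full yet)
step 2: append 17 -> window=[1, 17] (not full yet)
step 3: append 3 -> window=[1, 17, 3] (not full yet)
step 4: append 29 -> window=[1, 17, 3, 29] -> max=29
step 5: append 3 -> window=[17, 3, 29, 3] -> max=29
step 6: append 20 -> window=[3, 29, 3, 20] -> max=29
step 7: append 0 -> window=[29, 3, 20, 0] -> max=29
step 8: append 11 -> window=[3, 20, 0, 11] -> max=20
step 9: append 25 -> window=[20, 0, 11, 25] -> max=25
step 10: append 18 -> window=[0, 11, 25, 18] -> max=25
step 11: append 22 -> window=[11, 25, 18, 22] -> max=25
Window #8 max = 25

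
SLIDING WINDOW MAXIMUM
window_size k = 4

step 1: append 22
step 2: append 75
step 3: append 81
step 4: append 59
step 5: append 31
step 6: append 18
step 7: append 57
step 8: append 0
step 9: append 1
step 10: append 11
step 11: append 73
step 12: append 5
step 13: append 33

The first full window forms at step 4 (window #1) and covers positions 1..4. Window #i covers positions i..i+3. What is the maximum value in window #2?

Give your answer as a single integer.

Answer: 81

Derivation:
step 1: append 22 -> window=[22] (not full yet)
step 2: append 75 -> window=[22, 75] (not full yet)
step 3: append 81 -> window=[22, 75, 81] (not full yet)
step 4: append 59 -> window=[22, 75, 81, 59] -> max=81
step 5: append 31 -> window=[75, 81, 59, 31] -> max=81
Window #2 max = 81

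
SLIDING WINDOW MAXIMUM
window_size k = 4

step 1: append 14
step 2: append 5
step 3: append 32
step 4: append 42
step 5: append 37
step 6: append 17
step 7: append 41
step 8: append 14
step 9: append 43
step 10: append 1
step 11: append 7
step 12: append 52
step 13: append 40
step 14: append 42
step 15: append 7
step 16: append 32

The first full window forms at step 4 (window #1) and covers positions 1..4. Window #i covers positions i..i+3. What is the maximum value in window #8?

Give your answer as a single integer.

Answer: 43

Derivation:
step 1: append 14 -> window=[14] (not full yet)
step 2: append 5 -> window=[14, 5] (not full yet)
step 3: append 32 -> window=[14, 5, 32] (not full yet)
step 4: append 42 -> window=[14, 5, 32, 42] -> max=42
step 5: append 37 -> window=[5, 32, 42, 37] -> max=42
step 6: append 17 -> window=[32, 42, 37, 17] -> max=42
step 7: append 41 -> window=[42, 37, 17, 41] -> max=42
step 8: append 14 -> window=[37, 17, 41, 14] -> max=41
step 9: append 43 -> window=[17, 41, 14, 43] -> max=43
step 10: append 1 -> window=[41, 14, 43, 1] -> max=43
step 11: append 7 -> window=[14, 43, 1, 7] -> max=43
Window #8 max = 43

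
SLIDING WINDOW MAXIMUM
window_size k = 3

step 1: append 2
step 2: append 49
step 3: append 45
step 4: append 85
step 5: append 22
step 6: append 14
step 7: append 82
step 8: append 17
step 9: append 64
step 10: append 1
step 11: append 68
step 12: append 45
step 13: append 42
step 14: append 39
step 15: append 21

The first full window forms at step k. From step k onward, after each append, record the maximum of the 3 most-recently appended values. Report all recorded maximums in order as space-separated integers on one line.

step 1: append 2 -> window=[2] (not full yet)
step 2: append 49 -> window=[2, 49] (not full yet)
step 3: append 45 -> window=[2, 49, 45] -> max=49
step 4: append 85 -> window=[49, 45, 85] -> max=85
step 5: append 22 -> window=[45, 85, 22] -> max=85
step 6: append 14 -> window=[85, 22, 14] -> max=85
step 7: append 82 -> window=[22, 14, 82] -> max=82
step 8: append 17 -> window=[14, 82, 17] -> max=82
step 9: append 64 -> window=[82, 17, 64] -> max=82
step 10: append 1 -> window=[17, 64, 1] -> max=64
step 11: append 68 -> window=[64, 1, 68] -> max=68
step 12: append 45 -> window=[1, 68, 45] -> max=68
step 13: append 42 -> window=[68, 45, 42] -> max=68
step 14: append 39 -> window=[45, 42, 39] -> max=45
step 15: append 21 -> window=[42, 39, 21] -> max=42

Answer: 49 85 85 85 82 82 82 64 68 68 68 45 42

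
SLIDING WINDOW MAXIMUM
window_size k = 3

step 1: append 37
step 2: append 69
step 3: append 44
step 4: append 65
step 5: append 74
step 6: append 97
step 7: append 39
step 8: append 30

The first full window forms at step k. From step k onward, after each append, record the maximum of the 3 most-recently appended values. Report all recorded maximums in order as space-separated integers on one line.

Answer: 69 69 74 97 97 97

Derivation:
step 1: append 37 -> window=[37] (not full yet)
step 2: append 69 -> window=[37, 69] (not full yet)
step 3: append 44 -> window=[37, 69, 44] -> max=69
step 4: append 65 -> window=[69, 44, 65] -> max=69
step 5: append 74 -> window=[44, 65, 74] -> max=74
step 6: append 97 -> window=[65, 74, 97] -> max=97
step 7: append 39 -> window=[74, 97, 39] -> max=97
step 8: append 30 -> window=[97, 39, 30] -> max=97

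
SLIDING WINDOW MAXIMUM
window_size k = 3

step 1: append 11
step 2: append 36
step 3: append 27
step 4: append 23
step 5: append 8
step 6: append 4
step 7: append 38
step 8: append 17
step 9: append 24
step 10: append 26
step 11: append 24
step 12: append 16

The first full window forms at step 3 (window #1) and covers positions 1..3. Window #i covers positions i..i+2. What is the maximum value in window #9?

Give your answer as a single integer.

step 1: append 11 -> window=[11] (not full yet)
step 2: append 36 -> window=[11, 36] (not full yet)
step 3: append 27 -> window=[11, 36, 27] -> max=36
step 4: append 23 -> window=[36, 27, 23] -> max=36
step 5: append 8 -> window=[27, 23, 8] -> max=27
step 6: append 4 -> window=[23, 8, 4] -> max=23
step 7: append 38 -> window=[8, 4, 38] -> max=38
step 8: append 17 -> window=[4, 38, 17] -> max=38
step 9: append 24 -> window=[38, 17, 24] -> max=38
step 10: append 26 -> window=[17, 24, 26] -> max=26
step 11: append 24 -> window=[24, 26, 24] -> max=26
Window #9 max = 26

Answer: 26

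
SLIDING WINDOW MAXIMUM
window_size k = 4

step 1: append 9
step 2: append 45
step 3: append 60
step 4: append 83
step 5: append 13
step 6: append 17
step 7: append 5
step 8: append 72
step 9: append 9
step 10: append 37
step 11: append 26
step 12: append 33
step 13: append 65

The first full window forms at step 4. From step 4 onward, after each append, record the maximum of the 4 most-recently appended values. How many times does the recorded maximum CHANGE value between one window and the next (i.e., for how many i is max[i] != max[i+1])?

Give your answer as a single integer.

step 1: append 9 -> window=[9] (not full yet)
step 2: append 45 -> window=[9, 45] (not full yet)
step 3: append 60 -> window=[9, 45, 60] (not full yet)
step 4: append 83 -> window=[9, 45, 60, 83] -> max=83
step 5: append 13 -> window=[45, 60, 83, 13] -> max=83
step 6: append 17 -> window=[60, 83, 13, 17] -> max=83
step 7: append 5 -> window=[83, 13, 17, 5] -> max=83
step 8: append 72 -> window=[13, 17, 5, 72] -> max=72
step 9: append 9 -> window=[17, 5, 72, 9] -> max=72
step 10: append 37 -> window=[5, 72, 9, 37] -> max=72
step 11: append 26 -> window=[72, 9, 37, 26] -> max=72
step 12: append 33 -> window=[9, 37, 26, 33] -> max=37
step 13: append 65 -> window=[37, 26, 33, 65] -> max=65
Recorded maximums: 83 83 83 83 72 72 72 72 37 65
Changes between consecutive maximums: 3

Answer: 3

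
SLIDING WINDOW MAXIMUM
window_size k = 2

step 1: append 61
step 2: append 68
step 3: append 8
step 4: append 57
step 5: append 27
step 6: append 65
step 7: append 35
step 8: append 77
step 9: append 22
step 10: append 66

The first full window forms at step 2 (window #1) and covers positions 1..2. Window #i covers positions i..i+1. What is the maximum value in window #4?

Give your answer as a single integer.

step 1: append 61 -> window=[61] (not full yet)
step 2: append 68 -> window=[61, 68] -> max=68
step 3: append 8 -> window=[68, 8] -> max=68
step 4: append 57 -> window=[8, 57] -> max=57
step 5: append 27 -> window=[57, 27] -> max=57
Window #4 max = 57

Answer: 57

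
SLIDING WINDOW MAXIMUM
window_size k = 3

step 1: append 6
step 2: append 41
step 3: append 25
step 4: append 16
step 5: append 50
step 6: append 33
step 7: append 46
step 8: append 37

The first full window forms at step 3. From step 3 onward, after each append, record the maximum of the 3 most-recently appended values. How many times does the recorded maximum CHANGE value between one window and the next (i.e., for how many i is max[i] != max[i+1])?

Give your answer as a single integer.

Answer: 2

Derivation:
step 1: append 6 -> window=[6] (not full yet)
step 2: append 41 -> window=[6, 41] (not full yet)
step 3: append 25 -> window=[6, 41, 25] -> max=41
step 4: append 16 -> window=[41, 25, 16] -> max=41
step 5: append 50 -> window=[25, 16, 50] -> max=50
step 6: append 33 -> window=[16, 50, 33] -> max=50
step 7: append 46 -> window=[50, 33, 46] -> max=50
step 8: append 37 -> window=[33, 46, 37] -> max=46
Recorded maximums: 41 41 50 50 50 46
Changes between consecutive maximums: 2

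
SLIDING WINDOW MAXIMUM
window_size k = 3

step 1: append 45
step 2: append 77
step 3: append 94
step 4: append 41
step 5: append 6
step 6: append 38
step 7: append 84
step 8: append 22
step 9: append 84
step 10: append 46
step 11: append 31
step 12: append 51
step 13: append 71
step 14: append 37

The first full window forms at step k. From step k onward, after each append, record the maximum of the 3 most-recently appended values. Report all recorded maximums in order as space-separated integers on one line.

step 1: append 45 -> window=[45] (not full yet)
step 2: append 77 -> window=[45, 77] (not full yet)
step 3: append 94 -> window=[45, 77, 94] -> max=94
step 4: append 41 -> window=[77, 94, 41] -> max=94
step 5: append 6 -> window=[94, 41, 6] -> max=94
step 6: append 38 -> window=[41, 6, 38] -> max=41
step 7: append 84 -> window=[6, 38, 84] -> max=84
step 8: append 22 -> window=[38, 84, 22] -> max=84
step 9: append 84 -> window=[84, 22, 84] -> max=84
step 10: append 46 -> window=[22, 84, 46] -> max=84
step 11: append 31 -> window=[84, 46, 31] -> max=84
step 12: append 51 -> window=[46, 31, 51] -> max=51
step 13: append 71 -> window=[31, 51, 71] -> max=71
step 14: append 37 -> window=[51, 71, 37] -> max=71

Answer: 94 94 94 41 84 84 84 84 84 51 71 71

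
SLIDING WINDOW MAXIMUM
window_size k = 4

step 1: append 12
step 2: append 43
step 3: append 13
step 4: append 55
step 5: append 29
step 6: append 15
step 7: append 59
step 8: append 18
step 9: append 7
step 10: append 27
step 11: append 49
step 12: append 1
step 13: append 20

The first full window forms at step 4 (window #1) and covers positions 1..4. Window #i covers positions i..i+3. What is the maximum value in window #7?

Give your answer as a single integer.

step 1: append 12 -> window=[12] (not full yet)
step 2: append 43 -> window=[12, 43] (not full yet)
step 3: append 13 -> window=[12, 43, 13] (not full yet)
step 4: append 55 -> window=[12, 43, 13, 55] -> max=55
step 5: append 29 -> window=[43, 13, 55, 29] -> max=55
step 6: append 15 -> window=[13, 55, 29, 15] -> max=55
step 7: append 59 -> window=[55, 29, 15, 59] -> max=59
step 8: append 18 -> window=[29, 15, 59, 18] -> max=59
step 9: append 7 -> window=[15, 59, 18, 7] -> max=59
step 10: append 27 -> window=[59, 18, 7, 27] -> max=59
Window #7 max = 59

Answer: 59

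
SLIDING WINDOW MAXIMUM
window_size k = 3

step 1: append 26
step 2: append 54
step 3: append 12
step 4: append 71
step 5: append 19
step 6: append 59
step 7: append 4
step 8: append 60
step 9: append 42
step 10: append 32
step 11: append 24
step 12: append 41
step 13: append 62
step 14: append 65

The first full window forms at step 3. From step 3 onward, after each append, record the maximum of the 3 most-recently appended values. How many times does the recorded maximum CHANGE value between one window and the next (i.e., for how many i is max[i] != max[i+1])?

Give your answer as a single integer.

Answer: 7

Derivation:
step 1: append 26 -> window=[26] (not full yet)
step 2: append 54 -> window=[26, 54] (not full yet)
step 3: append 12 -> window=[26, 54, 12] -> max=54
step 4: append 71 -> window=[54, 12, 71] -> max=71
step 5: append 19 -> window=[12, 71, 19] -> max=71
step 6: append 59 -> window=[71, 19, 59] -> max=71
step 7: append 4 -> window=[19, 59, 4] -> max=59
step 8: append 60 -> window=[59, 4, 60] -> max=60
step 9: append 42 -> window=[4, 60, 42] -> max=60
step 10: append 32 -> window=[60, 42, 32] -> max=60
step 11: append 24 -> window=[42, 32, 24] -> max=42
step 12: append 41 -> window=[32, 24, 41] -> max=41
step 13: append 62 -> window=[24, 41, 62] -> max=62
step 14: append 65 -> window=[41, 62, 65] -> max=65
Recorded maximums: 54 71 71 71 59 60 60 60 42 41 62 65
Changes between consecutive maximums: 7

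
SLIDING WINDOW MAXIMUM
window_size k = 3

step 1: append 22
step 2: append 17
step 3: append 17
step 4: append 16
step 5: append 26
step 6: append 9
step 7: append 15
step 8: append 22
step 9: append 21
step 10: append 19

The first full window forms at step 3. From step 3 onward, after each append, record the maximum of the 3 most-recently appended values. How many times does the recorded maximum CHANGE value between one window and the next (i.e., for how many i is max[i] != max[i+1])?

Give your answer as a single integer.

Answer: 3

Derivation:
step 1: append 22 -> window=[22] (not full yet)
step 2: append 17 -> window=[22, 17] (not full yet)
step 3: append 17 -> window=[22, 17, 17] -> max=22
step 4: append 16 -> window=[17, 17, 16] -> max=17
step 5: append 26 -> window=[17, 16, 26] -> max=26
step 6: append 9 -> window=[16, 26, 9] -> max=26
step 7: append 15 -> window=[26, 9, 15] -> max=26
step 8: append 22 -> window=[9, 15, 22] -> max=22
step 9: append 21 -> window=[15, 22, 21] -> max=22
step 10: append 19 -> window=[22, 21, 19] -> max=22
Recorded maximums: 22 17 26 26 26 22 22 22
Changes between consecutive maximums: 3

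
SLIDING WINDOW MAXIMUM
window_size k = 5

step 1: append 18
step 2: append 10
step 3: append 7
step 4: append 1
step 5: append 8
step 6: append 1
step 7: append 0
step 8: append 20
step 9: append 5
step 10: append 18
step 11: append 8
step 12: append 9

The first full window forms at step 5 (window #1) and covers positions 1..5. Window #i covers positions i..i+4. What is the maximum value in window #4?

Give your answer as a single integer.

Answer: 20

Derivation:
step 1: append 18 -> window=[18] (not full yet)
step 2: append 10 -> window=[18, 10] (not full yet)
step 3: append 7 -> window=[18, 10, 7] (not full yet)
step 4: append 1 -> window=[18, 10, 7, 1] (not full yet)
step 5: append 8 -> window=[18, 10, 7, 1, 8] -> max=18
step 6: append 1 -> window=[10, 7, 1, 8, 1] -> max=10
step 7: append 0 -> window=[7, 1, 8, 1, 0] -> max=8
step 8: append 20 -> window=[1, 8, 1, 0, 20] -> max=20
Window #4 max = 20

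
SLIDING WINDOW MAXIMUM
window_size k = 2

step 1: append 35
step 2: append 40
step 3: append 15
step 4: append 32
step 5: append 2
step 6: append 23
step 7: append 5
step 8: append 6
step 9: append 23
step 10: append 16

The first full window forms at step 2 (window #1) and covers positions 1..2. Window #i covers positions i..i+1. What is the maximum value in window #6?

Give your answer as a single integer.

step 1: append 35 -> window=[35] (not full yet)
step 2: append 40 -> window=[35, 40] -> max=40
step 3: append 15 -> window=[40, 15] -> max=40
step 4: append 32 -> window=[15, 32] -> max=32
step 5: append 2 -> window=[32, 2] -> max=32
step 6: append 23 -> window=[2, 23] -> max=23
step 7: append 5 -> window=[23, 5] -> max=23
Window #6 max = 23

Answer: 23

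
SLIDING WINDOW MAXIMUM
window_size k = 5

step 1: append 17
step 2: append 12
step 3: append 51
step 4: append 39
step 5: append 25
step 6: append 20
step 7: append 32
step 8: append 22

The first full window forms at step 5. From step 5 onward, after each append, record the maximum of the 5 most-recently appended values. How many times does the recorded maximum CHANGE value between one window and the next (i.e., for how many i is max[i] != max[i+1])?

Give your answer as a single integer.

Answer: 1

Derivation:
step 1: append 17 -> window=[17] (not full yet)
step 2: append 12 -> window=[17, 12] (not full yet)
step 3: append 51 -> window=[17, 12, 51] (not full yet)
step 4: append 39 -> window=[17, 12, 51, 39] (not full yet)
step 5: append 25 -> window=[17, 12, 51, 39, 25] -> max=51
step 6: append 20 -> window=[12, 51, 39, 25, 20] -> max=51
step 7: append 32 -> window=[51, 39, 25, 20, 32] -> max=51
step 8: append 22 -> window=[39, 25, 20, 32, 22] -> max=39
Recorded maximums: 51 51 51 39
Changes between consecutive maximums: 1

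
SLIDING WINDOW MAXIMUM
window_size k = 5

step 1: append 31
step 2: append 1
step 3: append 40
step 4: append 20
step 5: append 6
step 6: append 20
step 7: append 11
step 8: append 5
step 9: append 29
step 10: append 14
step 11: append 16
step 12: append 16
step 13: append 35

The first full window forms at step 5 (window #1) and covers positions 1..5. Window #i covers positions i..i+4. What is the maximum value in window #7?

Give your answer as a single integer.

step 1: append 31 -> window=[31] (not full yet)
step 2: append 1 -> window=[31, 1] (not full yet)
step 3: append 40 -> window=[31, 1, 40] (not full yet)
step 4: append 20 -> window=[31, 1, 40, 20] (not full yet)
step 5: append 6 -> window=[31, 1, 40, 20, 6] -> max=40
step 6: append 20 -> window=[1, 40, 20, 6, 20] -> max=40
step 7: append 11 -> window=[40, 20, 6, 20, 11] -> max=40
step 8: append 5 -> window=[20, 6, 20, 11, 5] -> max=20
step 9: append 29 -> window=[6, 20, 11, 5, 29] -> max=29
step 10: append 14 -> window=[20, 11, 5, 29, 14] -> max=29
step 11: append 16 -> window=[11, 5, 29, 14, 16] -> max=29
Window #7 max = 29

Answer: 29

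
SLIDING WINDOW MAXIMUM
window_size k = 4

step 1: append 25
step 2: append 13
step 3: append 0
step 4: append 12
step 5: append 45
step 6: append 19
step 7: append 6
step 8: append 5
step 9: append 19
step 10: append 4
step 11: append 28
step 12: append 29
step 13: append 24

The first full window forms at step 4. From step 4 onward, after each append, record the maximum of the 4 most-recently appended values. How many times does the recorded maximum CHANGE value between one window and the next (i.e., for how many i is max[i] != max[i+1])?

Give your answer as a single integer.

Answer: 4

Derivation:
step 1: append 25 -> window=[25] (not full yet)
step 2: append 13 -> window=[25, 13] (not full yet)
step 3: append 0 -> window=[25, 13, 0] (not full yet)
step 4: append 12 -> window=[25, 13, 0, 12] -> max=25
step 5: append 45 -> window=[13, 0, 12, 45] -> max=45
step 6: append 19 -> window=[0, 12, 45, 19] -> max=45
step 7: append 6 -> window=[12, 45, 19, 6] -> max=45
step 8: append 5 -> window=[45, 19, 6, 5] -> max=45
step 9: append 19 -> window=[19, 6, 5, 19] -> max=19
step 10: append 4 -> window=[6, 5, 19, 4] -> max=19
step 11: append 28 -> window=[5, 19, 4, 28] -> max=28
step 12: append 29 -> window=[19, 4, 28, 29] -> max=29
step 13: append 24 -> window=[4, 28, 29, 24] -> max=29
Recorded maximums: 25 45 45 45 45 19 19 28 29 29
Changes between consecutive maximums: 4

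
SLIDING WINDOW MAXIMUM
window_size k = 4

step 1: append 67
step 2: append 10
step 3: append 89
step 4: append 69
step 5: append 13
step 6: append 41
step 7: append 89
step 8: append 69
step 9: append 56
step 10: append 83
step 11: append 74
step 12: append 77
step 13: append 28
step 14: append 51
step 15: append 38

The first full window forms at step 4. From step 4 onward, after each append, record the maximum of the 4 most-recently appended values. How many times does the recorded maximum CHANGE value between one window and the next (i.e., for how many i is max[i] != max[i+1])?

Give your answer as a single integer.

Answer: 2

Derivation:
step 1: append 67 -> window=[67] (not full yet)
step 2: append 10 -> window=[67, 10] (not full yet)
step 3: append 89 -> window=[67, 10, 89] (not full yet)
step 4: append 69 -> window=[67, 10, 89, 69] -> max=89
step 5: append 13 -> window=[10, 89, 69, 13] -> max=89
step 6: append 41 -> window=[89, 69, 13, 41] -> max=89
step 7: append 89 -> window=[69, 13, 41, 89] -> max=89
step 8: append 69 -> window=[13, 41, 89, 69] -> max=89
step 9: append 56 -> window=[41, 89, 69, 56] -> max=89
step 10: append 83 -> window=[89, 69, 56, 83] -> max=89
step 11: append 74 -> window=[69, 56, 83, 74] -> max=83
step 12: append 77 -> window=[56, 83, 74, 77] -> max=83
step 13: append 28 -> window=[83, 74, 77, 28] -> max=83
step 14: append 51 -> window=[74, 77, 28, 51] -> max=77
step 15: append 38 -> window=[77, 28, 51, 38] -> max=77
Recorded maximums: 89 89 89 89 89 89 89 83 83 83 77 77
Changes between consecutive maximums: 2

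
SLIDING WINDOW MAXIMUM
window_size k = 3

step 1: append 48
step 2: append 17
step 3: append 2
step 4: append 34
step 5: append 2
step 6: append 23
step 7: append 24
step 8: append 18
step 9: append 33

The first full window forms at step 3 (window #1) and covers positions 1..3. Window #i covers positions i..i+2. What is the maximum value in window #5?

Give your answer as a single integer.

step 1: append 48 -> window=[48] (not full yet)
step 2: append 17 -> window=[48, 17] (not full yet)
step 3: append 2 -> window=[48, 17, 2] -> max=48
step 4: append 34 -> window=[17, 2, 34] -> max=34
step 5: append 2 -> window=[2, 34, 2] -> max=34
step 6: append 23 -> window=[34, 2, 23] -> max=34
step 7: append 24 -> window=[2, 23, 24] -> max=24
Window #5 max = 24

Answer: 24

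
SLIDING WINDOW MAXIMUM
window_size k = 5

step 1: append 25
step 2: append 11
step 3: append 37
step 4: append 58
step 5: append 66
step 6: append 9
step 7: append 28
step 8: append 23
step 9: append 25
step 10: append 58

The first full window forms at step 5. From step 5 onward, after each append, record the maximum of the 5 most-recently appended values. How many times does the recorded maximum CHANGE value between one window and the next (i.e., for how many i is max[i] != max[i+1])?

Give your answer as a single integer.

step 1: append 25 -> window=[25] (not full yet)
step 2: append 11 -> window=[25, 11] (not full yet)
step 3: append 37 -> window=[25, 11, 37] (not full yet)
step 4: append 58 -> window=[25, 11, 37, 58] (not full yet)
step 5: append 66 -> window=[25, 11, 37, 58, 66] -> max=66
step 6: append 9 -> window=[11, 37, 58, 66, 9] -> max=66
step 7: append 28 -> window=[37, 58, 66, 9, 28] -> max=66
step 8: append 23 -> window=[58, 66, 9, 28, 23] -> max=66
step 9: append 25 -> window=[66, 9, 28, 23, 25] -> max=66
step 10: append 58 -> window=[9, 28, 23, 25, 58] -> max=58
Recorded maximums: 66 66 66 66 66 58
Changes between consecutive maximums: 1

Answer: 1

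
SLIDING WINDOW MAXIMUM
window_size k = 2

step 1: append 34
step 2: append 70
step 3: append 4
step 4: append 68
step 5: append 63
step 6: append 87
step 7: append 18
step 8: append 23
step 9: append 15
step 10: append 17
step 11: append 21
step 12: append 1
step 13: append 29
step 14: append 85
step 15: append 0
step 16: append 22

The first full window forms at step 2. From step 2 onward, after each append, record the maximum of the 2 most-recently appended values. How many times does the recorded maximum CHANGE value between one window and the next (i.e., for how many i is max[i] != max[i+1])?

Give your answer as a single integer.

step 1: append 34 -> window=[34] (not full yet)
step 2: append 70 -> window=[34, 70] -> max=70
step 3: append 4 -> window=[70, 4] -> max=70
step 4: append 68 -> window=[4, 68] -> max=68
step 5: append 63 -> window=[68, 63] -> max=68
step 6: append 87 -> window=[63, 87] -> max=87
step 7: append 18 -> window=[87, 18] -> max=87
step 8: append 23 -> window=[18, 23] -> max=23
step 9: append 15 -> window=[23, 15] -> max=23
step 10: append 17 -> window=[15, 17] -> max=17
step 11: append 21 -> window=[17, 21] -> max=21
step 12: append 1 -> window=[21, 1] -> max=21
step 13: append 29 -> window=[1, 29] -> max=29
step 14: append 85 -> window=[29, 85] -> max=85
step 15: append 0 -> window=[85, 0] -> max=85
step 16: append 22 -> window=[0, 22] -> max=22
Recorded maximums: 70 70 68 68 87 87 23 23 17 21 21 29 85 85 22
Changes between consecutive maximums: 8

Answer: 8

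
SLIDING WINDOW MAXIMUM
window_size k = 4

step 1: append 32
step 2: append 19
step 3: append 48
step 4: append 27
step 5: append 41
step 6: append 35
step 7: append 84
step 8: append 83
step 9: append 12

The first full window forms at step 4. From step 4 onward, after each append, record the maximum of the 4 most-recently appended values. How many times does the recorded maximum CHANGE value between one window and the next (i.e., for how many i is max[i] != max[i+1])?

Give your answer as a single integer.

Answer: 1

Derivation:
step 1: append 32 -> window=[32] (not full yet)
step 2: append 19 -> window=[32, 19] (not full yet)
step 3: append 48 -> window=[32, 19, 48] (not full yet)
step 4: append 27 -> window=[32, 19, 48, 27] -> max=48
step 5: append 41 -> window=[19, 48, 27, 41] -> max=48
step 6: append 35 -> window=[48, 27, 41, 35] -> max=48
step 7: append 84 -> window=[27, 41, 35, 84] -> max=84
step 8: append 83 -> window=[41, 35, 84, 83] -> max=84
step 9: append 12 -> window=[35, 84, 83, 12] -> max=84
Recorded maximums: 48 48 48 84 84 84
Changes between consecutive maximums: 1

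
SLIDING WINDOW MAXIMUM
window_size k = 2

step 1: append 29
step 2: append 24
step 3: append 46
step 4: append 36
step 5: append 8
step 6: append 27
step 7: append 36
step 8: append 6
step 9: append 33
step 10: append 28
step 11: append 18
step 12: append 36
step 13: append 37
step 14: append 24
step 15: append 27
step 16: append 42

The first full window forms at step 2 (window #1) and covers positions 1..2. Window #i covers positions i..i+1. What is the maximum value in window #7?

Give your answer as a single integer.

Answer: 36

Derivation:
step 1: append 29 -> window=[29] (not full yet)
step 2: append 24 -> window=[29, 24] -> max=29
step 3: append 46 -> window=[24, 46] -> max=46
step 4: append 36 -> window=[46, 36] -> max=46
step 5: append 8 -> window=[36, 8] -> max=36
step 6: append 27 -> window=[8, 27] -> max=27
step 7: append 36 -> window=[27, 36] -> max=36
step 8: append 6 -> window=[36, 6] -> max=36
Window #7 max = 36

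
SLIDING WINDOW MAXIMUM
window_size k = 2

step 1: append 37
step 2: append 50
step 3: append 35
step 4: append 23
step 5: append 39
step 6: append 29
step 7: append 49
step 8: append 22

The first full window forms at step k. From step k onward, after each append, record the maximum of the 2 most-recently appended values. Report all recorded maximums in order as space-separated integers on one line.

step 1: append 37 -> window=[37] (not full yet)
step 2: append 50 -> window=[37, 50] -> max=50
step 3: append 35 -> window=[50, 35] -> max=50
step 4: append 23 -> window=[35, 23] -> max=35
step 5: append 39 -> window=[23, 39] -> max=39
step 6: append 29 -> window=[39, 29] -> max=39
step 7: append 49 -> window=[29, 49] -> max=49
step 8: append 22 -> window=[49, 22] -> max=49

Answer: 50 50 35 39 39 49 49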